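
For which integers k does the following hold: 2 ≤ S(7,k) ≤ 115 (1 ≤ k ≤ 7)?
2, 6
S(7,1)=1; S(7,2)=63; S(7,3)=301; S(7,4)=350; S(7,5)=140; S(7,6)=21; S(7,7)=1. So valid k = 2, 6.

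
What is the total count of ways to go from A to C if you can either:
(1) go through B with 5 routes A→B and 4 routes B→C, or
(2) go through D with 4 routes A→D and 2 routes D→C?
28

Explanation: Route via B: 5×4=20. Route via D: 4×2=8. Total: 28.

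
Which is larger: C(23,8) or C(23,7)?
C(23,8)

Reasoning: C(23,8)=490,314, C(23,7)=245,157.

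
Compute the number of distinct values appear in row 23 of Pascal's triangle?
12

Row 23 has entries C(23,0)..C(23,23); by symmetry C(23,k)=C(23,23-k), giving 12 distinct values.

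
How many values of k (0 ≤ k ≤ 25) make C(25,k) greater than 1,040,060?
10

Explanation: Row 25 is unimodal and symmetric about k=25/2. C(25,7)=480,700 ≤ 1,040,060; C(25,8)=1,081,575 > 1,040,060; by symmetry C(25,k) > 1,040,060 for k = 8..17. That's 17 - 8 + 1 = 10 values.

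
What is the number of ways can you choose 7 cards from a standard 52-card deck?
133,784,560

Working:
C(52,7) = 133,784,560.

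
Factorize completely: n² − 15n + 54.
(n − 6)(n − 9)

Working:
Seek roots whose sum is 15 and product is 54: (6, 9). So n² − 15n + 54 = (n − 6)(n − 9).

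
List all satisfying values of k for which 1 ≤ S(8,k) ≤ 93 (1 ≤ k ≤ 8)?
1, 7, 8

S(8,1)=1; S(8,2)=127; S(8,3)=966; S(8,4)=1,701; S(8,5)=1,050; S(8,6)=266; S(8,7)=28; S(8,8)=1. So valid k = 1, 7, 8.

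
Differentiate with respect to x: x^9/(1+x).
(9x^8(1+x) - x^9)/(1+x)²

Quotient rule: [9x^{8}(1+x) - x^9]/(1+x)².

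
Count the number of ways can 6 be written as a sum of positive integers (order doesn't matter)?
11

Explanation: Pentagonal recurrence p(n) = p(n−1) + p(n−2) − p(n−5) − p(n−7) + …: p(6) = p(5) + p(4) − p(1) = 7 + 5 − 1 = 11.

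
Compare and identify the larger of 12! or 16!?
12!=479,001,600, 16!=20,922,789,888,000. 16! > 12!.

Answer: 16!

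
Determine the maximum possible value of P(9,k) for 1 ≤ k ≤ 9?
362,880

Reasoning: P(9,k) increases in k, so maximum at k = 9: 9! = 362,880.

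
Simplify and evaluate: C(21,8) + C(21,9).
497,420

By Pascal's identity: C(22,9) = 497,420.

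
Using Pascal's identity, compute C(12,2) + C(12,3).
286

C(12,2) + C(12,3) = C(13,3) = 286.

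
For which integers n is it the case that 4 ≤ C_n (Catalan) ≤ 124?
3, 4, 5

Reasoning: C_2=2; C_3=5; C_4=14; C_5=42; C_6=132. So valid n = 3, 4, 5.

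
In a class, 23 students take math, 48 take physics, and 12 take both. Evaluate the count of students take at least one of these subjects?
59

Working:
|A∪B| = |A|+|B|-|A∩B| = 23+48-12 = 59.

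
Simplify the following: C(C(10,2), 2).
C(10,2) = 45, then C(45, 2) = 990.

Answer: 990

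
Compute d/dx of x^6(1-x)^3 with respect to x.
6x^5(1-x)^3 - 3x^6(1-x)^2

Working:
Product rule: 6x^{5}(1-x)^{3} + x^6·(-3)(1-x)^{2}.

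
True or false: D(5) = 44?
True

Derangements of 5 elements: D(5) = (5-1)·[D(4) + D(3)] = 4·[9 + 2] = 44.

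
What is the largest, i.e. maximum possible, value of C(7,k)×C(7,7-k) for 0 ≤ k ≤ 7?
C(7,k)·C(7,7-k) = C(7,k)², maximised at the centre k = 3: C(7,3)² = 1,225.
Final answer: 1,225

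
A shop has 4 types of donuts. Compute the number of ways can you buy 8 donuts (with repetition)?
165

Explanation: Stars and bars: C(8+4-1, 8) = C(11, 8) = 165.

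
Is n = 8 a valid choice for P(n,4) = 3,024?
P(8,4) = 8·7·6·5 = 1,680, which does not equal 3,024.
Final answer: No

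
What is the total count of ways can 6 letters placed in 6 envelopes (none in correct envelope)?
Using D(n) = (n-1)[D(n-1) + D(n-2)]:
D(6) = (6-1) × [D(5) + D(4)]
      = 5 × [44 + 9]
      = 5 × 53
      = 265
Final answer: 265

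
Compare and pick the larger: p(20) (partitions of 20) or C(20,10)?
C(20,10)

Reasoning: Pentagonal recurrence p(n) = p(n−1) + p(n−2) − p(n−5) − p(n−7) + …: p(20) = p(19) + p(18) − p(15) − p(13) + p(8) + p(5) = 490 + 385 − 176 − 101 + 22 + 7 = 627; C(20,10) = 184,756.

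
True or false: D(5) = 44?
Derangements of 5 elements: D(5) = (5-1)·[D(4) + D(3)] = 4·[9 + 2] = 44.
Final answer: True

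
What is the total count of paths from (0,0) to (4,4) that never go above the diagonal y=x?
Counted by the Catalan number C_4: C_4 = C(8,4)/(4+1) = 70/5 = 14.

Answer: 14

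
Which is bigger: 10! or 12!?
12!

Explanation: 10!=3,628,800, 12!=479,001,600. 12! > 10!.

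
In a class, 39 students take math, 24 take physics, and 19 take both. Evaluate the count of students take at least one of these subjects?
44

Reasoning: |A∪B| = |A|+|B|-|A∩B| = 39+24-19 = 44.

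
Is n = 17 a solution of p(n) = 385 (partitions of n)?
No

Explanation: Pentagonal recurrence p(n) = p(n−1) + p(n−2) − p(n−5) − p(n−7) + …: p(17) = p(16) + p(15) − p(12) − p(10) + p(5) + p(2) = 231 + 176 − 77 − 42 + 7 + 2 = 297, which does not equal 385.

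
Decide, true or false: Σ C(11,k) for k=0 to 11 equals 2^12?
False

Working:
Binomial theorem: Σ C(11,k) = (1+1)^11 = 2^11 = 2,048; RHS 2^12 = 4,096.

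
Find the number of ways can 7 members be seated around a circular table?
Circular arrangements: (7-1)! = 720.
Final answer: 720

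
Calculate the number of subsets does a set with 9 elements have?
Each element can be included or excluded: 2^9 = 512.

Answer: 512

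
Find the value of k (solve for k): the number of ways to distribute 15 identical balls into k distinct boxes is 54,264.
7
Stars and bars: the count is C(15+k−1, k−1), increasing in k. k=5: C(19,4) = 3,876, k=6: C(20,5) = 15,504, k=7: C(21,6) = 54,264 ✓. So k = 7.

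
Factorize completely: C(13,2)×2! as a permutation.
P(13,2)

C(13,2)×2! = [13!/(2!(11)!)]×2! = 13!/(11)! = P(13,2) = 156.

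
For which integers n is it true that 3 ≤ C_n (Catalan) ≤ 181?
3, 4, 5, 6

Working:
C_2=2; C_3=5; C_4=14; C_5=42; C_6=132; C_7=429. So valid n = 3, 4, 5, 6.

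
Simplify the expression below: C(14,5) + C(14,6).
By Pascal's identity: C(15,6) = 5,005.
Final answer: 5,005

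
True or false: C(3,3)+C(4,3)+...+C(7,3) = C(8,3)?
Hockey stick identity gives Σ = C(8,4) = 70; RHS C(8,3) = 56.

Answer: False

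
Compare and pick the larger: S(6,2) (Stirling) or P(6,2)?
S(6,2)

Explanation: S(6,2) = 2·S(5,2) + S(5,1) = 2·15 + 1 = 31; P(6,2) = 30.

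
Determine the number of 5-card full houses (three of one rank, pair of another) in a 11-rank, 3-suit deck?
Triple rank: 11. Triple suits: C(3,3)=1. Pair rank: 10. Pair suits: C(3,2)=3. Total: 330.

Answer: 330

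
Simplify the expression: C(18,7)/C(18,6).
12/7

Working:
C(n,k+1)/C(n,k) = (n−k)/(k+1). Here (18−6)/(6+1) = 12/7 = 12/7.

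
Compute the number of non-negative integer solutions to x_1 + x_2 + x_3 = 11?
78

C(11+3-1, 3-1) = 78.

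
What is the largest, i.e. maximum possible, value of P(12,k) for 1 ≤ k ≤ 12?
479,001,600

Working:
P(12,k) increases in k, so maximum at k = 12: 12! = 479,001,600.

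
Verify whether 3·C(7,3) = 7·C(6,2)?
True

Working:
Absorption identity k·C(n,k) = n·C(n-1,k-1). LHS = 3·35 = 105; RHS = 7·15 = 105.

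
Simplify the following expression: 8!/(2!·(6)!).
This is C(8,2) = 28.
Final answer: 28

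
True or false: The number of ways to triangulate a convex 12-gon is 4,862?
False

Triangulations of a convex 12-gon are counted by the Catalan number C_10: C_10 = C(20,10)/(10+1) = 184,756/11 = 16,796.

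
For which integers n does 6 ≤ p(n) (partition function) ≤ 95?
5, 6, 7, 8, 9, 10, 11, 12

Working:
Tabulating p(n) via p(n) = p(n−1) + p(n−2) − p(n−5) − p(n−7) + …: p(4)=5; p(5)=7; p(6)=11; p(7)=15; p(8)=22; p(9)=30; p(10)=42; p(11)=56; p(12)=77; p(13)=101. So valid n = 5, 6, 7, 8, 9, 10, 11, 12.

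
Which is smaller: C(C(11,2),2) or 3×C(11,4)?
3×C(11,4)

Solution: C(C(11,2),2)=1,485, 3×C(11,4)=990.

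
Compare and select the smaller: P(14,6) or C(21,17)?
C(21,17)

Explanation: P(14,6)=2,162,160, C(21,17)=5,985.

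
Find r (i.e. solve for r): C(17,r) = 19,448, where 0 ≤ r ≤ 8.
7

Solution: C(17,r) is increasing for 0 ≤ r ≤ 8. Stepping up (C(17,r+1) = C(17,r)·(17−r)/(r+1)): C(17,1) = 17, C(17,2) = 136, C(17,3) = 680, C(17,4) = 2,380, C(17,5) = 6,188, C(17,6) = 12,376, C(17,7) = 19,448 ✓. So r = 7.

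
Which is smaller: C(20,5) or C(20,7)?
C(20,5)

Working:
C(20,5)=15,504, C(20,7)=77,520.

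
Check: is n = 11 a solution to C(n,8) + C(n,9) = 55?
No

Solution: C(11,8) + C(11,9) = 165 + 55 = 220, which does not equal 55.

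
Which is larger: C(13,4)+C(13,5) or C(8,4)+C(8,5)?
C(13,4)+C(13,5)

Working:
First=2,002, Second=126.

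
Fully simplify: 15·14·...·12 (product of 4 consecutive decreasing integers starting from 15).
32,760

This is P(15,4) = 15!/(11)! = 32,760.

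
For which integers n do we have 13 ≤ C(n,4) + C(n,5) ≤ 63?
6, 7

Reasoning: C(5,4)+C(5,5)=6; C(6,4)+C(6,5)=21; C(7,4)+C(7,5)=56; C(8,4)+C(8,5)=126. So valid n = 6, 7.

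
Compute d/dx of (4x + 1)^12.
Chain rule: 12(4x+1)^{11} × 4 = 48(4x+1)^{11}.

Answer: 48(4x + 1)^11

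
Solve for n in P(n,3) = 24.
4

Working:
P(n,3) = n(n−1)(n−2) is increasing in n; n(n−1)(n−2) ≈ (n−1)^3 = 24 gives n ≈ 3.9. Check: P(3,3) = 6, P(4,3) = 24 ✓. So n = 4.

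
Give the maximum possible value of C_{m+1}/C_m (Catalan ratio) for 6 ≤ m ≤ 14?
29/8

Solution: C_{m+1}/C_m = 2(2m+1)/(m+2), which increases with m. Maximum at m = 14: 2·29/16 = 29/8.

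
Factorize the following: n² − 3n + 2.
(n − 1)(n − 2)

Working:
Seek roots whose sum is 3 and product is 2: (1, 2). So n² − 3n + 2 = (n − 1)(n − 2).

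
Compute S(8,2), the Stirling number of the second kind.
127

Reasoning: Using the Stirling recurrence: S(n,k) = k·S(n-1,k) + S(n-1,k-1)
S(8,2) = 2·S(7,2) + S(7,1)
         = 2·63 + 1
         = 126 + 1
         = 127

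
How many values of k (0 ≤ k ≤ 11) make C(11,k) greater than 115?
6

Working:
Row 11 is unimodal and symmetric about k=11/2. C(11,2)=55 ≤ 115; C(11,3)=165 > 115; by symmetry C(11,k) > 115 for k = 3..8. That's 8 - 3 + 1 = 6 values.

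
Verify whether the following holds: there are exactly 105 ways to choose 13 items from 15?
True

C(15,13) = 105.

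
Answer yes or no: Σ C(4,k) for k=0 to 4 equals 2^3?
No

Explanation: Binomial theorem: Σ C(4,k) = (1+1)^4 = 2^4 = 16; RHS 2^3 = 8.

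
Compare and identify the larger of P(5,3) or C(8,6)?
P(5,3)=60, C(8,6)=28.
Final answer: P(5,3)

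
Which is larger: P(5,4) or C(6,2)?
P(5,4)

Explanation: P(5,4)=120, C(6,2)=15.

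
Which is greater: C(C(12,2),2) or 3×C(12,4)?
C(C(12,2),2)

Explanation: C(C(12,2),2)=2,145, 3×C(12,4)=1,485.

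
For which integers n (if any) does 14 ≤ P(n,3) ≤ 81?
P(3,3)=6; P(4,3)=24; P(5,3)=60; P(6,3)=120. So valid n = 4, 5.
Final answer: 4, 5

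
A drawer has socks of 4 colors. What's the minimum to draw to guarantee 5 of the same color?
Worst case: 4 of each = 16. One more: 17.
Final answer: 17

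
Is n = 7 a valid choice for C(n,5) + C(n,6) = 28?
Yes

Working:
C(7,5) + C(7,6) = 21 + 7 = 28, which equals 28.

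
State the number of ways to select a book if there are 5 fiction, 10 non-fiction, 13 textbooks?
28

By the addition principle: 5 + 10 + 13 = 28.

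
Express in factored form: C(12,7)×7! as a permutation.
P(12,7)

Solution: C(12,7)×7! = [12!/(7!(5)!)]×7! = 12!/(5)! = P(12,7) = 3,991,680.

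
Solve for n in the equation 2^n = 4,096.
4,096 = 1,024 × 4 = 2^10 × 2^2 = 2^12, so n = 12.
Final answer: 12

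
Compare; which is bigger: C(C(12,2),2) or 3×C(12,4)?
C(C(12,2),2)
C(C(12,2),2)=2,145, 3×C(12,4)=1,485.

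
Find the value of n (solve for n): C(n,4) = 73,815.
38

Explanation: C(n,4) = n(n−1)(n−2)(n−3)/4! is increasing in n, and n(n−1)(n−2)(n−3) = 4!·73,815 = 1,771,560 ≈ (n−1.5)^4 gives n ≈ 38.0. Check: C(36,4) = 58,905, C(37,4) = 66,045, C(38,4) = 73,815 ✓. So n = 38.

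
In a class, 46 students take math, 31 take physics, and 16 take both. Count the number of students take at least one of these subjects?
61

Solution: |A∪B| = |A|+|B|-|A∩B| = 46+31-16 = 61.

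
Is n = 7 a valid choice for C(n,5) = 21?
Yes

C(7,5) = 7·6·5·4·3/5! = 2,520/120 = 21, which equals 21.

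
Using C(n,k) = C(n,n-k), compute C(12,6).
924
C(12,6) = C(12,6) = 924.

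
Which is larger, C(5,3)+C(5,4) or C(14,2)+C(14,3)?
First=15, Second=455.
Final answer: C(14,2)+C(14,3)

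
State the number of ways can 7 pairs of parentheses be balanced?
Using the Catalan number formula: C_n = C(2n, n) / (n+1)
C_7 = C(14, 7) / (7+1)
     = 3432 / 8
     = 429

Answer: 429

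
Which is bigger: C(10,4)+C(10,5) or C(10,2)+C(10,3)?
First=462, Second=165.
Final answer: C(10,4)+C(10,5)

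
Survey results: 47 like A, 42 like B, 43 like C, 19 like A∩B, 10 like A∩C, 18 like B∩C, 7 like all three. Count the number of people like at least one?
|A∪B∪C| = 47+42+43-19-10-18+7 = 92.
Final answer: 92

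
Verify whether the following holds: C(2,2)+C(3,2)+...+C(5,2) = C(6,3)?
True

Solution: Hockey stick identity gives Σ = C(6,3) = 20; RHS C(6,3) = 20.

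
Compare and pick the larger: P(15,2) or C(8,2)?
P(15,2)=210, C(8,2)=28.
Final answer: P(15,2)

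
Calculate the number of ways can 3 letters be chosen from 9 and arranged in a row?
504

Explanation: P(9,3) = 9!/(9-3)! = 504.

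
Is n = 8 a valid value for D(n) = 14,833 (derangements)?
Yes

D(8) = (8-1)·[D(7) + D(6)] = 7·[1,854 + 265] = 14,833, which equals 14,833.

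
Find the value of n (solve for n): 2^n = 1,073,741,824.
30

Working:
1,073,741,824 = 1,024 × 1,024 × 1,024 = 2^10 × 2^10 × 2^10 = 2^30, so n = 30.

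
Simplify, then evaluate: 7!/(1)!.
5,040
This equals 7×6×...×2 = 5,040.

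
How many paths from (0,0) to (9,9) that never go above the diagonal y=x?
Counted by the Catalan number C_9: C_9 = C(18,9)/(9+1) = 48,620/10 = 4,862.

Answer: 4,862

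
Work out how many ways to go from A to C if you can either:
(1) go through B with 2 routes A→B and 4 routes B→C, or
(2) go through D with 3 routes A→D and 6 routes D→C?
Route via B: 2×4=8. Route via D: 3×6=18. Total: 26.

Answer: 26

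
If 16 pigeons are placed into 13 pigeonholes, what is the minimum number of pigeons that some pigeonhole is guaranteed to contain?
2

Working:
Pigeonhole: ⌈16/13⌉ = 2.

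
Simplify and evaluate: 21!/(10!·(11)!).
352,716

Solution: This is C(21,10) = 352,716.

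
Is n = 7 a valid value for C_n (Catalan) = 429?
Yes
C_7 = C(14,7)/(7+1) = 3,432/8 = 429, which equals 429.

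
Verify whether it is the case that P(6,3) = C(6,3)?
P(6,3) = 120 but C(6,3) = 20; they differ by a factor of 3! = 6, so the statement does not hold.
Final answer: False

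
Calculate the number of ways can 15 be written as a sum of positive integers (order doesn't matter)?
Pentagonal recurrence p(n) = p(n−1) + p(n−2) − p(n−5) − p(n−7) + …: p(15) = p(14) + p(13) − p(10) − p(8) + p(3) + p(0) = 135 + 101 − 42 − 22 + 3 + 1 = 176.
Final answer: 176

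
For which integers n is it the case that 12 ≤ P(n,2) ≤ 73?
4, 5, 6, 7, 8, 9
P(3,2)=6; P(4,2)=12; P(5,2)=20; P(6,2)=30; P(7,2)=42; P(8,2)=56; P(9,2)=72; P(10,2)=90. So valid n = 4, 5, 6, 7, 8, 9.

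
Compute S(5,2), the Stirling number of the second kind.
15

Explanation: Using the Stirling recurrence: S(n,k) = k·S(n-1,k) + S(n-1,k-1)
S(5,2) = 2·S(4,2) + S(4,1)
         = 2·7 + 1
         = 14 + 1
         = 15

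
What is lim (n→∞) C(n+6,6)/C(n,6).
1
Both numerator and denominator grow as n^6/6! for large n, so the ratio → 1.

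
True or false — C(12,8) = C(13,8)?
False

Explanation: LHS = C(12,8) = 495; RHS = C(13,8) = 1,287. 495 ≠ 1,287, so the statement does not hold.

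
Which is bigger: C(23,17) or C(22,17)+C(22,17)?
C(23,17)
C(23,17)=100,947; C(22,17)+C(22,17)=26,334+26,334=52,668.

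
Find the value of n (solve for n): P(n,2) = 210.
P(n,2) = n(n−1) is increasing in n; n(n−1) ≈ (n−0.5)^2 = 210 gives n ≈ 15.0. Check: P(13,2) = 156, P(14,2) = 182, P(15,2) = 210 ✓. So n = 15.
Final answer: 15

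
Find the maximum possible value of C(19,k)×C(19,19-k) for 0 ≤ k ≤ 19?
8,533,694,884

Solution: C(19,k)·C(19,19-k) = C(19,k)², maximised at the centre k = 9: C(19,9)² = 8,533,694,884.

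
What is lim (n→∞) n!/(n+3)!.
n!/(n+3)! = 1/[(n+1)(n+2)(n+3)] → 0 as n → ∞.
Final answer: 0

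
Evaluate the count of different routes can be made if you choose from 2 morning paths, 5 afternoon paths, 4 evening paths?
By the multiplication principle: 2 × 5 × 4 = 40.

Answer: 40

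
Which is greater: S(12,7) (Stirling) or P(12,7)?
P(12,7)

S(12,7) = 7·S(11,7) + S(11,6) = 7·63,987 + 179,487 = 627,396; P(12,7) = 3,991,680.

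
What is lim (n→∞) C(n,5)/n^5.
1/120

Reasoning: C(n,5) ≈ n^5/5! for large n. Limit = 1/5! = 1/120.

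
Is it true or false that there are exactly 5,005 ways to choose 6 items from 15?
C(15,6) = 5,005.

Answer: True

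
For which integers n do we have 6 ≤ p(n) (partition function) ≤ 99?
5, 6, 7, 8, 9, 10, 11, 12

Tabulating p(n) via p(n) = p(n−1) + p(n−2) − p(n−5) − p(n−7) + …: p(4)=5; p(5)=7; p(6)=11; p(7)=15; p(8)=22; p(9)=30; p(10)=42; p(11)=56; p(12)=77; p(13)=101. So valid n = 5, 6, 7, 8, 9, 10, 11, 12.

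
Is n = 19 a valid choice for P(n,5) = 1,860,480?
No

P(19,5) = 19·18·17·16·15 = 1,395,360, which does not equal 1,860,480.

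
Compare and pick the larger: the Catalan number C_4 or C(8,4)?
C(8,4)

Working:
C_4 = C(8,4)/(4+1) = 70/5 = 14; C(8,4) = 70.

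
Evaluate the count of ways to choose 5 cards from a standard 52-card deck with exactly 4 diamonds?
13 diamonds and 39 non-diamonds: C(13,4) × C(39,1) = 715 × 39 = 27,885.
Final answer: 27,885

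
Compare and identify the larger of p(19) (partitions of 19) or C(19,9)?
C(19,9)

Pentagonal recurrence p(n) = p(n−1) + p(n−2) − p(n−5) − p(n−7) + …: p(19) = p(18) + p(17) − p(14) − p(12) + p(7) + p(4) = 385 + 297 − 135 − 77 + 15 + 5 = 490; C(19,9) = 92,378.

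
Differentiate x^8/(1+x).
(8x^7(1+x) - x^8)/(1+x)²

Explanation: Quotient rule: [8x^{7}(1+x) - x^8]/(1+x)².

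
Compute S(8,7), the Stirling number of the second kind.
28

Using the Stirling recurrence: S(n,k) = k·S(n-1,k) + S(n-1,k-1)
S(8,7) = 7·S(7,7) + S(7,6)
         = 7·1 + 21
         = 7 + 21
         = 28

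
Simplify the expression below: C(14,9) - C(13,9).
1,287

Working:
C(14,9) - C(13,9) = C(13,8) = 1,287.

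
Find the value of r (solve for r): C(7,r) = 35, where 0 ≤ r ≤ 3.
3

Explanation: C(7,r) is increasing for 0 ≤ r ≤ 3. Stepping up (C(7,r+1) = C(7,r)·(7−r)/(r+1)): C(7,1) = 7, C(7,2) = 21, C(7,3) = 35 ✓. So r = 3.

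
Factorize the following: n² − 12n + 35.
(n − 5)(n − 7)

Explanation: Seek roots whose sum is 12 and product is 35: (5, 7). So n² − 12n + 35 = (n − 5)(n − 7).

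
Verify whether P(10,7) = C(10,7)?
False

Explanation: P(10,7) = 604,800 but C(10,7) = 120; they differ by a factor of 7! = 5040, so the statement does not hold.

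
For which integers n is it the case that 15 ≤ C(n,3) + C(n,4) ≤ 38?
5, 6

Explanation: C(4,3)+C(4,4)=5; C(5,3)+C(5,4)=15; C(6,3)+C(6,4)=35; C(7,3)+C(7,4)=70. So valid n = 5, 6.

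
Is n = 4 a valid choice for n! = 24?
4! = 4·3! = 4·6 = 24, which equals 24.
Final answer: Yes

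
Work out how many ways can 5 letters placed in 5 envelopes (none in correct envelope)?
44

Reasoning: Using D(n) = (n-1)[D(n-1) + D(n-2)]:
D(5) = (5-1) × [D(4) + D(3)]
      = 4 × [9 + 2]
      = 4 × 11
      = 44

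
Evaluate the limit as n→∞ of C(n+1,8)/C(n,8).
Both numerator and denominator grow as n^8/8! for large n, so the ratio → 1.

Answer: 1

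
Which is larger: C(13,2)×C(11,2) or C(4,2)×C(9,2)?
C(13,2)×C(11,2)

Reasoning: C(13,2)×C(11,2)=4,290, C(4,2)×C(9,2)=216.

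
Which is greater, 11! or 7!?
11!

Explanation: 11!=39,916,800, 7!=5,040. 11! > 7!.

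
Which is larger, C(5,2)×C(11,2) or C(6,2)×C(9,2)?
C(5,2)×C(11,2)

Reasoning: C(5,2)×C(11,2)=550, C(6,2)×C(9,2)=540.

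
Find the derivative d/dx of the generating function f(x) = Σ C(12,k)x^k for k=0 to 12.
Σ k·C(12,k)x^(k-1) for k=1 to 12

Reasoning: Term-by-term differentiation gives Σ k·C(12,k)x^{k-1} for k=1 to 12.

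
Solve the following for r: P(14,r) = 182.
2
P(14,r) = 14·13·…·(14−r+1), a product of r factors. Multiplying down from 14: 14 = 14; 14·13 = 182 ✓ (2 factors). So r = 2.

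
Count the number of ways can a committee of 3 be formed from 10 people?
120

Solution: C(10,3) = 10! / (3! × (10-3)!)
         = 10! / (3! × 7!)
         = 120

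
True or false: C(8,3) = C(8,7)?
False

C(8,3) = 56 but C(8,7) = 8; symmetry gives C(8,3) = C(8,5), not C(8,7).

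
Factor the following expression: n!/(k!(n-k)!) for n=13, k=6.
This is the binomial coefficient C(13,6) = 1,716.
Final answer: C(13,6) = 1,716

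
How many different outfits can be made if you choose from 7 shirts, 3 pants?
By the multiplication principle: 7 × 3 = 21.

Answer: 21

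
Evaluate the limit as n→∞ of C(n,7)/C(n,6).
∞

Reasoning: C(n,7)/C(n,6) = (n-6)/7 → ∞ as n → ∞.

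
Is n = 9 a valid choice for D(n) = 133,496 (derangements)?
Yes

Explanation: D(9) = (9-1)·[D(8) + D(7)] = 8·[14,833 + 1,854] = 133,496, which equals 133,496.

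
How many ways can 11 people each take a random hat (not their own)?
Using D(n) = (n-1)[D(n-1) + D(n-2)]:
D(11) = (11-1) × [D(10) + D(9)]
      = 10 × [1334961 + 133496]
      = 10 × 1468457
      = 14,684,570

Answer: 14,684,570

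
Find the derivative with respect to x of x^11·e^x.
(11x^10 + x^11)e^x

Reasoning: Product rule: d/dx[x^11]·e^x + x^11·d/dx[e^x] = 11x^{10}e^x + x^11e^x.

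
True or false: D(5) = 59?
False

Explanation: Derangements of 5 elements: D(5) = (5-1)·[D(4) + D(3)] = 4·[9 + 2] = 44.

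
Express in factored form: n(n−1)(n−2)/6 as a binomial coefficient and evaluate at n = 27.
C(n,3); C(27,3) = 2,925
n(n−1)(n−2)/6 = n!/(3!(n−3)!) = C(n,3). At n = 27: C(27,3) = 2,925.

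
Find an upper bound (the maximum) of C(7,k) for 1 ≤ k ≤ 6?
C(7,k) is maximised at the centre of the row: C(7,3) = 35.
Final answer: 35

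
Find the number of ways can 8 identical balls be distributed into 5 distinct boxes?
495

Reasoning: C(8+5-1, 5-1) = C(12, 4) = 495.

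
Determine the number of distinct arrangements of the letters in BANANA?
60

Reasoning: Word has 6 letters (B=1, A=3, N=2). Arrangements: 6!/Π(k!) = 60.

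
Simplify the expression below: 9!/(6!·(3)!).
84

Explanation: This is C(9,6) = 84.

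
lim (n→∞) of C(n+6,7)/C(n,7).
1

Working:
Both numerator and denominator grow as n^7/7! for large n, so the ratio → 1.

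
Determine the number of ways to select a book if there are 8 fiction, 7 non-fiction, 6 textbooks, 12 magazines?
33

Explanation: By the addition principle: 8 + 7 + 6 + 12 = 33.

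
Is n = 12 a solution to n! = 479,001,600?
12! = 12·11! = 12·39,916,800 = 479,001,600, which equals 479,001,600.

Answer: Yes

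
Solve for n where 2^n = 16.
2^4 = 16, so n = 4.

Answer: 4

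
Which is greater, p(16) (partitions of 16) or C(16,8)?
C(16,8)

Solution: Pentagonal recurrence p(n) = p(n−1) + p(n−2) − p(n−5) − p(n−7) + …: p(16) = p(15) + p(14) − p(11) − p(9) + p(4) + p(1) = 176 + 135 − 56 − 30 + 5 + 1 = 231; C(16,8) = 12,870.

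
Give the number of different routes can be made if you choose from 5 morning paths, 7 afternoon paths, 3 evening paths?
By the multiplication principle: 5 × 7 × 3 = 105.
Final answer: 105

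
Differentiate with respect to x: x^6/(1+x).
(6x^5(1+x) - x^6)/(1+x)²

Quotient rule: [6x^{5}(1+x) - x^6]/(1+x)².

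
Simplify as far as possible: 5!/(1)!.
120

This equals 5×4×...×2 = 120.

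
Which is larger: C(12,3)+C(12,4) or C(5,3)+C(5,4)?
C(12,3)+C(12,4)

Reasoning: First=715, Second=15.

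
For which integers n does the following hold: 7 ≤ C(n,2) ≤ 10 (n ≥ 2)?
C(4,2)=6; C(5,2)=10; C(6,2)=15. So valid n = 5.

Answer: 5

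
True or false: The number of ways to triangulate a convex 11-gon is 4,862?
True

Reasoning: Triangulations of a convex 11-gon are counted by the Catalan number C_9: C_9 = C(18,9)/(9+1) = 48,620/10 = 4,862.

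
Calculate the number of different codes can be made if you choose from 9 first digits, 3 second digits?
By the multiplication principle: 9 × 3 = 27.
Final answer: 27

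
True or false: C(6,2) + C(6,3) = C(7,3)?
True

Working:
Pascal's identity C(n,k) + C(n,k+1) = C(n+1,k+1): 15 + 20 = 35 = C(7,3).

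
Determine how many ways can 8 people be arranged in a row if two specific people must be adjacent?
10,080

Reasoning: Treat pair as unit: (8-1)! arrangements × 2 internal orders = 10,080.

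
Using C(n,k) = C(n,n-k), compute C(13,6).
1,716

C(13,6) = C(13,7) = 1,716.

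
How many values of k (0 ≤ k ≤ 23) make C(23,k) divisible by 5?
4

Checking C(23,k) mod 5 for k = 0..23: divisible at k = 4, 9, 14, 19. That's 4 values.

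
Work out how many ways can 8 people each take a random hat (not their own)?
14,833

Working:
Using D(n) = (n-1)[D(n-1) + D(n-2)]:
D(8) = (8-1) × [D(7) + D(6)]
      = 7 × [1854 + 265]
      = 7 × 2119
      = 14,833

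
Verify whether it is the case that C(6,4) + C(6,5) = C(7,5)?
True

Explanation: Pascal's identity: LHS = 15 + 6 = 21; RHS = C(7,5) = 21. Both sides agree, so the statement holds.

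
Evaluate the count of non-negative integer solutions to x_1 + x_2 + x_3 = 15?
136

Solution: C(15+3-1, 3-1) = 136.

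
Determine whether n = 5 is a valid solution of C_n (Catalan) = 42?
C_5 = C(10,5)/(5+1) = 252/6 = 42, which equals 42.

Answer: Yes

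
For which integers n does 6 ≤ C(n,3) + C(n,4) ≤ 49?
C(4,3)+C(4,4)=5; C(5,3)+C(5,4)=15; C(6,3)+C(6,4)=35; C(7,3)+C(7,4)=70. So valid n = 5, 6.
Final answer: 5, 6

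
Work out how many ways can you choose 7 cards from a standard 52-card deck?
133,784,560

Reasoning: C(52,7) = 133,784,560.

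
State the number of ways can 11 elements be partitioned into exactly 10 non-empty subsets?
55

Working:
This equals S(11,10), the Stirling number of the 2nd kind.
Using the Stirling recurrence: S(n,k) = k·S(n-1,k) + S(n-1,k-1)
S(11,10) = 10·S(10,10) + S(10,9)
         = 10·1 + 45
         = 10 + 45
         = 55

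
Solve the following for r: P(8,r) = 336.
3

Working:
P(8,r) = 8·7·…·(8−r+1), a product of r factors. Multiplying down from 8: 8 = 8; 8·7 = 56; 8·7·6 = 336 ✓ (3 factors). So r = 3.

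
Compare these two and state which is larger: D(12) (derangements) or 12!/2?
12!/2
D(12) = (12-1)·[D(11) + D(10)] = 11·[14,684,570 + 1,334,961] = 176,214,841; 12!/2 = 479,001,600/2 = 239,500,800.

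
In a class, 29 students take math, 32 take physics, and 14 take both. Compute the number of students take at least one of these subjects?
47

Working:
|A∪B| = |A|+|B|-|A∩B| = 29+32-14 = 47.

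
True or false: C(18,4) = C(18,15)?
False

Solution: C(18,4) = 3,060 but C(18,15) = 816; symmetry gives C(18,4) = C(18,14), not C(18,15).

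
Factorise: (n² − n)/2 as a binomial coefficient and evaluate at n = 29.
C(n,2); C(29,2) = 406

(n² − n)/2 = n(n−1)/2 = C(n,2). At n = 29: C(29,2) = 406.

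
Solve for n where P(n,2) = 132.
12

Solution: P(n,2) = n(n−1) is increasing in n; n(n−1) ≈ (n−0.5)^2 = 132 gives n ≈ 12.0. Check: P(10,2) = 90, P(11,2) = 110, P(12,2) = 132 ✓. So n = 12.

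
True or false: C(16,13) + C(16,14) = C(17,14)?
True

Reasoning: Pascal's identity C(n,k) + C(n,k+1) = C(n+1,k+1): 560 + 120 = 680 = C(17,14).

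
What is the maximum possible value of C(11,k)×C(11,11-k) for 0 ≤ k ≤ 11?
213,444

Working:
C(11,k)·C(11,11-k) = C(11,k)², maximised at the centre k = 5: C(11,5)² = 213,444.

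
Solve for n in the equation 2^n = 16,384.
14

16,384 = 1,024 × 16 = 2^10 × 2^4 = 2^14, so n = 14.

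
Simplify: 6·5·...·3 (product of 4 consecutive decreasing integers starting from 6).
This is P(6,4) = 6!/(2)! = 360.
Final answer: 360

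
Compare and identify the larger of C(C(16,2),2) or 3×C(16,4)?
C(C(16,2),2)

Solution: C(C(16,2),2)=7,140, 3×C(16,4)=5,460.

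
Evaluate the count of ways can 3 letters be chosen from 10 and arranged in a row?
720

Solution: P(10,3) = 10!/(10-3)! = 720.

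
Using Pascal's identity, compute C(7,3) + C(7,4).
70

Explanation: C(7,3) + C(7,4) = C(8,4) = 70.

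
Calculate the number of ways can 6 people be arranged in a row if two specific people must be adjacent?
240

Explanation: Treat pair as unit: (6-1)! arrangements × 2 internal orders = 240.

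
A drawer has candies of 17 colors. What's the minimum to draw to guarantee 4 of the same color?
52

Worst case: 3 of each = 51. One more: 52.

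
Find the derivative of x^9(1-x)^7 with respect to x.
9x^8(1-x)^7 - 7x^9(1-x)^6
Product rule: 9x^{8}(1-x)^{7} + x^9·(-7)(1-x)^{6}.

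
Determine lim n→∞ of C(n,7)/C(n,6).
C(n,7)/C(n,6) = (n-6)/7 → ∞ as n → ∞.

Answer: ∞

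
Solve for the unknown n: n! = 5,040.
7
n! is strictly increasing. 5! = 120, 6! = 720, 7! = 5,040 ✓. So n = 7.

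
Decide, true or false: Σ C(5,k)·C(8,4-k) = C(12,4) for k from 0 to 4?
False

Reasoning: Vandermonde's identity gives C(13,4) = 715; RHS C(12,4) = 495.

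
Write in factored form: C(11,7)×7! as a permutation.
P(11,7)

Working:
C(11,7)×7! = [11!/(7!(4)!)]×7! = 11!/(4)! = P(11,7) = 1,663,200.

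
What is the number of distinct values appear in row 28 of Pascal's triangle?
15

Solution: Row 28 has entries C(28,0)..C(28,28); by symmetry C(28,k)=C(28,28-k), giving 15 distinct values.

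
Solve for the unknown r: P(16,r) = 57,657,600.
7
P(16,r) = 16·15·…·(16−r+1), a product of r factors. Multiplying down from 16: 16 = 16; 16·15 = 240; 16·15·14 = 3,360; 16·15·14·13 = 43,680; 16·15·14·13·12 = 524,160; 16·15·14·13·12·11 = 5,765,760; 16·15·14·13·12·11·10 = 57,657,600 ✓ (7 factors). So r = 7.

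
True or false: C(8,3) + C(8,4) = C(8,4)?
False

Working:
Pascal's identity gives C(9,4) = 126, whereas C(8,4) = 70.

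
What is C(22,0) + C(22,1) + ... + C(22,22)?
4,194,304

Sum of binomial coefficients = 2^22 = 4,194,304.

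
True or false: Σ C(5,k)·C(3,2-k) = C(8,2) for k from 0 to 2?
True

Reasoning: Vandermonde's identity gives C(8,2) = 28; RHS C(8,2) = 28.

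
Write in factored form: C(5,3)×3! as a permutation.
P(5,3)

Solution: C(5,3)×3! = [5!/(3!(2)!)]×3! = 5!/(2)! = P(5,3) = 60.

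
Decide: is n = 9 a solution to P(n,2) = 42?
P(9,2) = 9·8 = 72, which does not equal 42.

Answer: No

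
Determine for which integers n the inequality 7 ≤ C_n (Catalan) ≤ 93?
4, 5

Explanation: C_3=5; C_4=14; C_5=42; C_6=132. So valid n = 4, 5.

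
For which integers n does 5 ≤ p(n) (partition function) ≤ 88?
Tabulating p(n) via p(n) = p(n−1) + p(n−2) − p(n−5) − p(n−7) + …: p(3)=3; p(4)=5; p(5)=7; p(6)=11; p(7)=15; p(8)=22; p(9)=30; p(10)=42; p(11)=56; p(12)=77; p(13)=101. So valid n = 4, 5, 6, 7, 8, 9, 10, 11, 12.
Final answer: 4, 5, 6, 7, 8, 9, 10, 11, 12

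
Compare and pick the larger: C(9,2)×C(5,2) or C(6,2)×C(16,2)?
C(6,2)×C(16,2)

Reasoning: C(9,2)×C(5,2)=360, C(6,2)×C(16,2)=1,800.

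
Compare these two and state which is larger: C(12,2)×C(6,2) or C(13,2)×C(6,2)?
C(13,2)×C(6,2)

C(12,2)×C(6,2)=990, C(13,2)×C(6,2)=1,170.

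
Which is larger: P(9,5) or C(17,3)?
P(9,5)

Solution: P(9,5)=15,120, C(17,3)=680.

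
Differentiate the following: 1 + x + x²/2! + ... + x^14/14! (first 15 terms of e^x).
1 + x + x²/2! + ... + x^13/13!

Working:
Differentiating term by term gives the first 14 terms of e^x.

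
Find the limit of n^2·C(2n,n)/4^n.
∞

C(2n,n) ~ 4^n/√(πn), so n^2·C(2n,n)/4^n ~ n^(2 − 1/2)/√π → ∞.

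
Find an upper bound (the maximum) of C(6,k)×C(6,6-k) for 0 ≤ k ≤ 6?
C(6,k)·C(6,6-k) = C(6,k)², maximised at the centre k = 3: C(6,3)² = 400.

Answer: 400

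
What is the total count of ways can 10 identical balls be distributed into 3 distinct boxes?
66

Working:
C(10+3-1, 3-1) = C(12, 2) = 66.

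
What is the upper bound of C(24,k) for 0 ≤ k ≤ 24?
2,704,156

Reasoning: Maximum at k = 12: C(24,12) = 2,704,156.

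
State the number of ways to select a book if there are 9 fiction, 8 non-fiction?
By the addition principle: 9 + 8 = 17.

Answer: 17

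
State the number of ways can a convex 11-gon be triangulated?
Using the Catalan number formula: C_n = C(2n, n) / (n+1)
C_9 = C(18, 9) / (9+1)
     = 48620 / 10
     = 4,862

Answer: 4,862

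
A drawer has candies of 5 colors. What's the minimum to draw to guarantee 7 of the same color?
31

Worst case: 6 of each = 30. One more: 31.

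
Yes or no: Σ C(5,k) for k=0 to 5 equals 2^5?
Yes

Binomial theorem: Σ C(5,k) = (1+1)^5 = 2^5 = 32; RHS 2^5 = 32.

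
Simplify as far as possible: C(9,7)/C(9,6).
3/7

C(n,k+1)/C(n,k) = (n−k)/(k+1). Here (9−6)/(6+1) = 3/7 = 3/7.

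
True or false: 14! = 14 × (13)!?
By definition n! = n × (n-1)!, so 14! = 14 × 13!.
Final answer: True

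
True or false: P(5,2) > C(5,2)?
P(5,2) = 20 and C(5,2) = 10; P(n,r) = r! × C(n,r) so P > C whenever r ≥ 2.

Answer: True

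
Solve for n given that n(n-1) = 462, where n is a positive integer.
n² − n − 462 = 0, so n = (1 ± √(1 + 4·462))/2 = (1 ± √1,849)/2 = (1 ± 43)/2, i.e. n = 22 or n = -21. Taking the positive root, n = 22 (check: 22×21 = 462).
Final answer: 22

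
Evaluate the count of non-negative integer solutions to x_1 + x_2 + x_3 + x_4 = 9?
220
C(9+4-1, 4-1) = 220.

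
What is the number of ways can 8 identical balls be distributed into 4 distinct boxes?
C(8+4-1, 4-1) = C(11, 3) = 165.

Answer: 165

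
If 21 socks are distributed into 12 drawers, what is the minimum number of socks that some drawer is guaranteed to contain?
2

Working:
Pigeonhole: ⌈21/12⌉ = 2.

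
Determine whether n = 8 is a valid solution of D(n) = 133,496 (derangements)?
No
D(8) = (8-1)·[D(7) + D(6)] = 7·[1,854 + 265] = 14,833, which does not equal 133,496.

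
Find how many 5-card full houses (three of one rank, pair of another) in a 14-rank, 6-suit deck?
54,600

Working:
Triple rank: 14. Triple suits: C(6,3)=20. Pair rank: 13. Pair suits: C(6,2)=15. Total: 54,600.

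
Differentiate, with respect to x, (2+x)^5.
5(2+x)^4

Reasoning: Using the power rule: d/dx (2+x)^5 = 5(2+x)^{4}.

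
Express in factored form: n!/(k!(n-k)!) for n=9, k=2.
C(9,2) = 36

This is the binomial coefficient C(9,2) = 36.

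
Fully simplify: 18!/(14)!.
73,440

Reasoning: This equals 18×17×...×15 = 73,440.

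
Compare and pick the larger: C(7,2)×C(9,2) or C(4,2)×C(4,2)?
C(7,2)×C(9,2)

Explanation: C(7,2)×C(9,2)=756, C(4,2)×C(4,2)=36.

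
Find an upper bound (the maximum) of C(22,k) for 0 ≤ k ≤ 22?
705,432
Maximum at k = 11: C(22,11) = 705,432.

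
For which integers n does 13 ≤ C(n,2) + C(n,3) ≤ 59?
5, 6, 7
C(4,2)+C(4,3)=10; C(5,2)+C(5,3)=20; C(6,2)+C(6,3)=35; C(7,2)+C(7,3)=56; C(8,2)+C(8,3)=84. So valid n = 5, 6, 7.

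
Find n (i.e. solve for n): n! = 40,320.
8

Reasoning: n! is strictly increasing. 6! = 720, 7! = 5,040, 8! = 40,320 ✓. So n = 8.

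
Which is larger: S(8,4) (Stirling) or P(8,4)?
S(8,4)

Reasoning: S(8,4) = 4·S(7,4) + S(7,3) = 4·350 + 301 = 1,701; P(8,4) = 1,680.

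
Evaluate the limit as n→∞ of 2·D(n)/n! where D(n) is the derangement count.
D(n)/n! → 1/e, so 2·D(n)/n! → 2/e.

Answer: 2/e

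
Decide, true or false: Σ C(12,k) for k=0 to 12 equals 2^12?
True

Solution: Binomial theorem: Σ C(12,k) = (1+1)^12 = 2^12 = 4,096; RHS 2^12 = 4,096.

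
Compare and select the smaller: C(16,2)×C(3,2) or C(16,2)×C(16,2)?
C(16,2)×C(3,2)

Working:
C(16,2)×C(3,2)=360, C(16,2)×C(16,2)=14,400.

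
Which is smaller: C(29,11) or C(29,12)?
C(29,11)

Reasoning: C(29,11)=34,597,290, C(29,12)=51,895,935.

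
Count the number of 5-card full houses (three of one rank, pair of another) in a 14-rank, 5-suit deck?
Triple rank: 14. Triple suits: C(5,3)=10. Pair rank: 13. Pair suits: C(5,2)=10. Total: 18,200.
Final answer: 18,200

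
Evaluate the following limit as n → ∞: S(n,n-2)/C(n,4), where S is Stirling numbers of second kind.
The leading term of S(n,n-2) as a polynomial in n is (3)!!·C(n,4), so the ratio → (3)!! = 3.
Final answer: 3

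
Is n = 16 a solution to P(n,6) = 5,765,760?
P(16,6) = 16·15·14·13·12·11 = 5,765,760, which equals 5,765,760.
Final answer: Yes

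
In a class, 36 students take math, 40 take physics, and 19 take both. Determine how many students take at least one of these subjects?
|A∪B| = |A|+|B|-|A∩B| = 36+40-19 = 57.
Final answer: 57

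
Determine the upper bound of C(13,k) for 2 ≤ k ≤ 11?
1,716

Solution: C(13,k) is maximised at the centre of the row: C(13,6) = 1,716.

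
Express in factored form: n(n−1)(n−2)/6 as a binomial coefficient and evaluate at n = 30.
C(n,3); C(30,3) = 4,060

Reasoning: n(n−1)(n−2)/6 = n!/(3!(n−3)!) = C(n,3). At n = 30: C(30,3) = 4,060.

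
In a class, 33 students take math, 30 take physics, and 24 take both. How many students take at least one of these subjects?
39
|A∪B| = |A|+|B|-|A∩B| = 33+30-24 = 39.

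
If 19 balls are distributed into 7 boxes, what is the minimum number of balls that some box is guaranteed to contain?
3

Explanation: Pigeonhole: ⌈19/7⌉ = 3.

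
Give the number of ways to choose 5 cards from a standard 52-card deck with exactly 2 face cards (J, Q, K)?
652,080

Working:
12 face cards and 40 non-face cards: C(12,2) × C(40,3) = 66 × 9,880 = 652,080.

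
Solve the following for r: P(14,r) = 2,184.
3

P(14,r) = 14·13·…·(14−r+1), a product of r factors. Multiplying down from 14: 14 = 14; 14·13 = 182; 14·13·12 = 2,184 ✓ (3 factors). So r = 3.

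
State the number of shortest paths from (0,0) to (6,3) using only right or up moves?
84
Choose 6 rights from 9 moves: C(9,6) = 84.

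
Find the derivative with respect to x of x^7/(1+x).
(7x^6(1+x) - x^7)/(1+x)²

Solution: Quotient rule: [7x^{6}(1+x) - x^7]/(1+x)².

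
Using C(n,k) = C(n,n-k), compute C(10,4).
210

Explanation: C(10,4) = C(10,6) = 210.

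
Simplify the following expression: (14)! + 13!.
93,405,312,000
(14)! + 13! = (14)·13! + 13! = (14+1)·13! = 15·13! = 93,405,312,000.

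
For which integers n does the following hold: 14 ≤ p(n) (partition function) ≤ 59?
7, 8, 9, 10, 11
Tabulating p(n) via p(n) = p(n−1) + p(n−2) − p(n−5) − p(n−7) + …: p(6)=11; p(7)=15; p(8)=22; p(9)=30; p(10)=42; p(11)=56; p(12)=77. So valid n = 7, 8, 9, 10, 11.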